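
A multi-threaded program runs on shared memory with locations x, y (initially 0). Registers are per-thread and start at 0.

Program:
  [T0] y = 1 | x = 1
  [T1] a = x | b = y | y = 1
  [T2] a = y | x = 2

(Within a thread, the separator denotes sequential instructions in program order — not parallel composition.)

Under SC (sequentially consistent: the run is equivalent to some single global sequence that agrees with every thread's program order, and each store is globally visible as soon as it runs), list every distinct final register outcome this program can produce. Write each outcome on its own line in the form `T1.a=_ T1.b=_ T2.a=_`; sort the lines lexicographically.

T1.a=0 T1.b=0 T2.a=0
T1.a=0 T1.b=0 T2.a=1
T1.a=0 T1.b=1 T2.a=0
T1.a=0 T1.b=1 T2.a=1
T1.a=1 T1.b=1 T2.a=0
T1.a=1 T1.b=1 T2.a=1
T1.a=2 T1.b=0 T2.a=0
T1.a=2 T1.b=1 T2.a=0
T1.a=2 T1.b=1 T2.a=1

outcome vector order: (T1.a,T1.b,T2.a)
|SC outcomes| = 9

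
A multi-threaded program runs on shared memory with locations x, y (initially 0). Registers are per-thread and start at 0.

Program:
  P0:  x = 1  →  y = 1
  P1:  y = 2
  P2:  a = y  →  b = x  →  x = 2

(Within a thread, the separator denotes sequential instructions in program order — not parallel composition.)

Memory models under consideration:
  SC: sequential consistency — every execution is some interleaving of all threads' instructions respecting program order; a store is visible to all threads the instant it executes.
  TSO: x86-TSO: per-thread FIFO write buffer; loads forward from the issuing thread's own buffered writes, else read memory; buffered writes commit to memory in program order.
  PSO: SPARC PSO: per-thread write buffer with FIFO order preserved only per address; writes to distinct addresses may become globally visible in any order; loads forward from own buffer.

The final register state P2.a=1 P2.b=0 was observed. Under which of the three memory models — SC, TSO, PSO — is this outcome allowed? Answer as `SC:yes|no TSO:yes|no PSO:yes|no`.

outcome vector order: (P2.a,P2.b)
SC (5): <0 0>, <0 1>, <1 1>, <2 0>, <2 1>
TSO (5): <0 0>, <0 1>, <1 1>, <2 0>, <2 1>
PSO (6): <0 0>, <0 1>, <1 0>, <1 1>, <2 0>, <2 1>
target <1 0> ∈ {PSO}

SC:no TSO:no PSO:yes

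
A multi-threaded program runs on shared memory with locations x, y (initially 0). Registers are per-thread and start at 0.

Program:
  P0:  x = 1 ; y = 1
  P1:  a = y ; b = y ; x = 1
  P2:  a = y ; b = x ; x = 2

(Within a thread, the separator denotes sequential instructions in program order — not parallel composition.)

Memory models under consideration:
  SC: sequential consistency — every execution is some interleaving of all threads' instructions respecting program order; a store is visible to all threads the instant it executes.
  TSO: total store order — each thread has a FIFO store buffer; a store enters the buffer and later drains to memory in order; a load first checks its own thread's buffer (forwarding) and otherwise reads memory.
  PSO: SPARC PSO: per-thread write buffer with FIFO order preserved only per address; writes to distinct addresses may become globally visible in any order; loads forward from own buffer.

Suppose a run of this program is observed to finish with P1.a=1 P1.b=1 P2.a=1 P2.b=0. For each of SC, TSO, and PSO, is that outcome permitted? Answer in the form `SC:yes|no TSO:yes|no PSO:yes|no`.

outcome vector order: (P1.a,P1.b,P2.a,P2.b)
SC (9): (0,0,0,0); (0,0,0,1); (0,0,1,1); (0,1,0,0); (0,1,0,1); (0,1,1,1); (1,1,0,0); (1,1,0,1); (1,1,1,1)
TSO (9): (0,0,0,0); (0,0,0,1); (0,0,1,1); (0,1,0,0); (0,1,0,1); (0,1,1,1); (1,1,0,0); (1,1,0,1); (1,1,1,1)
PSO (12): (0,0,0,0); (0,0,0,1); (0,0,1,0); (0,0,1,1); (0,1,0,0); (0,1,0,1); (0,1,1,0); (0,1,1,1); (1,1,0,0); (1,1,0,1); (1,1,1,0); (1,1,1,1)
target (1,1,1,0) ∈ {PSO}

SC:no TSO:no PSO:yes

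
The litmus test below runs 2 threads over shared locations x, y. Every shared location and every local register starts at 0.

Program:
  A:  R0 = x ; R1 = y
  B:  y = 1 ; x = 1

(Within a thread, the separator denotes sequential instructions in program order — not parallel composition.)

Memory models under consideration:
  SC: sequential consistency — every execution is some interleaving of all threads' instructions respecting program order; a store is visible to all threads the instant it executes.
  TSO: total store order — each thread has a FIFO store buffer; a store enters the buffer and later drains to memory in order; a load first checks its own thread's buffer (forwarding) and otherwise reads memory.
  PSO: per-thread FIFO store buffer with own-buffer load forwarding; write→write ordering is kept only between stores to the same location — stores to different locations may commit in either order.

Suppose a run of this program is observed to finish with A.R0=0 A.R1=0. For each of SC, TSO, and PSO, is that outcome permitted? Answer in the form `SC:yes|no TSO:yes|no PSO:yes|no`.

outcome vector order: (A.R0,A.R1)
SC: 3 outcomes — {<0 0>; <0 1>; <1 1>}
TSO: 3 outcomes — {<0 0>; <0 1>; <1 1>}
PSO: 4 outcomes — {<0 0>; <0 1>; <1 0>; <1 1>}
target <0 0> ∈ {SC,TSO,PSO}

SC:yes TSO:yes PSO:yes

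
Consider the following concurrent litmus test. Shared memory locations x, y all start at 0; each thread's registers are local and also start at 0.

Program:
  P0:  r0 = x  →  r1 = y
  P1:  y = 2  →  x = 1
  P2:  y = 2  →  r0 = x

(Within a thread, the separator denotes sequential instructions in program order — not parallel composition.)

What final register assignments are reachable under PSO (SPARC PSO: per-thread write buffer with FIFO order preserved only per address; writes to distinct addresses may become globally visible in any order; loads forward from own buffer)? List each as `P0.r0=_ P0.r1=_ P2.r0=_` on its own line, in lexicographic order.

outcome vector order: (P0.r0,P0.r1,P2.r0)
|PSO outcomes| = 8

P0.r0=0 P0.r1=0 P2.r0=0
P0.r0=0 P0.r1=0 P2.r0=1
P0.r0=0 P0.r1=2 P2.r0=0
P0.r0=0 P0.r1=2 P2.r0=1
P0.r0=1 P0.r1=0 P2.r0=0
P0.r0=1 P0.r1=0 P2.r0=1
P0.r0=1 P0.r1=2 P2.r0=0
P0.r0=1 P0.r1=2 P2.r0=1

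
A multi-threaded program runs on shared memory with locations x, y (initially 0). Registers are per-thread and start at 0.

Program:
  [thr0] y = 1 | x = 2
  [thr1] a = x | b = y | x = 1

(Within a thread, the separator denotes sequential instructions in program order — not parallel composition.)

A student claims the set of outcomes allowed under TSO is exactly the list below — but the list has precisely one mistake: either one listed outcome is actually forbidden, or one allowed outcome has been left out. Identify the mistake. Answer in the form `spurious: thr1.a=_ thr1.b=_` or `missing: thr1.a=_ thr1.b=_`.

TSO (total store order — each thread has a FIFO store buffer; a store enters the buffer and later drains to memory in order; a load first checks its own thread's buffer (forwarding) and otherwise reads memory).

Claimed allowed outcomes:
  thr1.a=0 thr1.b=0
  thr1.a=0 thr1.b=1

missing: thr1.a=2 thr1.b=1

outcome vector order: (thr1.a,thr1.b)
[TSO] allowed = {0/0; 0/1; 2/1}
TSO∖claimed = {2/1}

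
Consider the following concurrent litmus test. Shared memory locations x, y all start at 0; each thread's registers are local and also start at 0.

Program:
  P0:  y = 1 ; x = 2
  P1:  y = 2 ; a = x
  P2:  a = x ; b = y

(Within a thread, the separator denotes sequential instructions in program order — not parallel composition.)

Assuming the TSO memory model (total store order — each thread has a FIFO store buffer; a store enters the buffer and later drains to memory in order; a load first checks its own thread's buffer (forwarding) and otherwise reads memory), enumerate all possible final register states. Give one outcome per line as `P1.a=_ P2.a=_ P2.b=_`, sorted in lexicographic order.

P1.a=0 P2.a=0 P2.b=0
P1.a=0 P2.a=0 P2.b=1
P1.a=0 P2.a=0 P2.b=2
P1.a=0 P2.a=2 P2.b=1
P1.a=0 P2.a=2 P2.b=2
P1.a=2 P2.a=0 P2.b=0
P1.a=2 P2.a=0 P2.b=1
P1.a=2 P2.a=0 P2.b=2
P1.a=2 P2.a=2 P2.b=1
P1.a=2 P2.a=2 P2.b=2

outcome vector order: (P1.a,P2.a,P2.b)
|TSO outcomes| = 10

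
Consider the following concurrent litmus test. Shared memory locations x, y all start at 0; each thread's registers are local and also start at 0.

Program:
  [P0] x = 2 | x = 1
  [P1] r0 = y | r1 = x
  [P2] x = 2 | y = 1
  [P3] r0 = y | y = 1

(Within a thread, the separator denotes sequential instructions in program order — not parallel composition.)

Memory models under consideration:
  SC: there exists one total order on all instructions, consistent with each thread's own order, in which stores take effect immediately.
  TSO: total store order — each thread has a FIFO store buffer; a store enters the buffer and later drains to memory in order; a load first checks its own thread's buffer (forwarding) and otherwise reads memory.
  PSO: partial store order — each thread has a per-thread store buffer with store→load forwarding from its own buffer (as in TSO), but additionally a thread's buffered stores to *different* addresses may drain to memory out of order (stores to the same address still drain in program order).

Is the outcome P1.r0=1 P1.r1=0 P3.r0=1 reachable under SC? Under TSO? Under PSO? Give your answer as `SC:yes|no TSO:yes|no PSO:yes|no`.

SC:no TSO:no PSO:yes

outcome vector order: (P1.r0,P1.r1,P3.r0)
SC (11): (0,0,0), (0,0,1), (0,1,0), (0,1,1), (0,2,0), (0,2,1), (1,0,0), (1,1,0), (1,1,1), (1,2,0), (1,2,1)
TSO (11): (0,0,0), (0,0,1), (0,1,0), (0,1,1), (0,2,0), (0,2,1), (1,0,0), (1,1,0), (1,1,1), (1,2,0), (1,2,1)
PSO (12): (0,0,0), (0,0,1), (0,1,0), (0,1,1), (0,2,0), (0,2,1), (1,0,0), (1,0,1), (1,1,0), (1,1,1), (1,2,0), (1,2,1)
target (1,0,1) ∈ {PSO}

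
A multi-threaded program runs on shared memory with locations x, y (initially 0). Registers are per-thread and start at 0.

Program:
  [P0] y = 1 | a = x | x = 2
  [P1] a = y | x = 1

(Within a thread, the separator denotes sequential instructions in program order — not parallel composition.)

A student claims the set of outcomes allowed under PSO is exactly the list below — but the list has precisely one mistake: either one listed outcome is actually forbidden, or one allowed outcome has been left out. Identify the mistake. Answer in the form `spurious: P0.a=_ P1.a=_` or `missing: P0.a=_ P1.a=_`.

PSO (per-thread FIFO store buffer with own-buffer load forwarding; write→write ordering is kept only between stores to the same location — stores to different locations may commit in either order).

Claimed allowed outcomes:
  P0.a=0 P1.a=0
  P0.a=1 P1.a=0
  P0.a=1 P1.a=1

outcome vector order: (P0.a,P1.a)
under PSO → 00; 01; 10; 11
PSO∖claimed = {01}

missing: P0.a=0 P1.a=1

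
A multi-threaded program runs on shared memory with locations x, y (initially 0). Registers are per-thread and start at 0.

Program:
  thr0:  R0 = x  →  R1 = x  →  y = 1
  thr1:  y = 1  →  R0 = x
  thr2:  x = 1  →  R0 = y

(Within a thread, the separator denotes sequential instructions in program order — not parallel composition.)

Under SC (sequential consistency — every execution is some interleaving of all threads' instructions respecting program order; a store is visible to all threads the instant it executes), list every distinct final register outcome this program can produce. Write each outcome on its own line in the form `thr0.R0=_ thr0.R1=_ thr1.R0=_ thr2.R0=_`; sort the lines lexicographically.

outcome vector order: (thr0.R0,thr0.R1,thr1.R0,thr2.R0)
|SC outcomes| = 9

thr0.R0=0 thr0.R1=0 thr1.R0=0 thr2.R0=1
thr0.R0=0 thr0.R1=0 thr1.R0=1 thr2.R0=0
thr0.R0=0 thr0.R1=0 thr1.R0=1 thr2.R0=1
thr0.R0=0 thr0.R1=1 thr1.R0=0 thr2.R0=1
thr0.R0=0 thr0.R1=1 thr1.R0=1 thr2.R0=0
thr0.R0=0 thr0.R1=1 thr1.R0=1 thr2.R0=1
thr0.R0=1 thr0.R1=1 thr1.R0=0 thr2.R0=1
thr0.R0=1 thr0.R1=1 thr1.R0=1 thr2.R0=0
thr0.R0=1 thr0.R1=1 thr1.R0=1 thr2.R0=1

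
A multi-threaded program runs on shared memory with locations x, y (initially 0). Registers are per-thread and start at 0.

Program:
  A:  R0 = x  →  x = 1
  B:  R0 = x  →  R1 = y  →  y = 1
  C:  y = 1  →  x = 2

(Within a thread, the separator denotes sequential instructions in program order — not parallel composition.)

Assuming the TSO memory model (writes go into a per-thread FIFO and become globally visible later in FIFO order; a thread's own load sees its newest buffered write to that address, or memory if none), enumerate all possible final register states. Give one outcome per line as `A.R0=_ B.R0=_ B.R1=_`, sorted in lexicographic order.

outcome vector order: (A.R0,B.R0,B.R1)
|TSO outcomes| = 9

A.R0=0 B.R0=0 B.R1=0
A.R0=0 B.R0=0 B.R1=1
A.R0=0 B.R0=1 B.R1=0
A.R0=0 B.R0=1 B.R1=1
A.R0=0 B.R0=2 B.R1=1
A.R0=2 B.R0=0 B.R1=0
A.R0=2 B.R0=0 B.R1=1
A.R0=2 B.R0=1 B.R1=1
A.R0=2 B.R0=2 B.R1=1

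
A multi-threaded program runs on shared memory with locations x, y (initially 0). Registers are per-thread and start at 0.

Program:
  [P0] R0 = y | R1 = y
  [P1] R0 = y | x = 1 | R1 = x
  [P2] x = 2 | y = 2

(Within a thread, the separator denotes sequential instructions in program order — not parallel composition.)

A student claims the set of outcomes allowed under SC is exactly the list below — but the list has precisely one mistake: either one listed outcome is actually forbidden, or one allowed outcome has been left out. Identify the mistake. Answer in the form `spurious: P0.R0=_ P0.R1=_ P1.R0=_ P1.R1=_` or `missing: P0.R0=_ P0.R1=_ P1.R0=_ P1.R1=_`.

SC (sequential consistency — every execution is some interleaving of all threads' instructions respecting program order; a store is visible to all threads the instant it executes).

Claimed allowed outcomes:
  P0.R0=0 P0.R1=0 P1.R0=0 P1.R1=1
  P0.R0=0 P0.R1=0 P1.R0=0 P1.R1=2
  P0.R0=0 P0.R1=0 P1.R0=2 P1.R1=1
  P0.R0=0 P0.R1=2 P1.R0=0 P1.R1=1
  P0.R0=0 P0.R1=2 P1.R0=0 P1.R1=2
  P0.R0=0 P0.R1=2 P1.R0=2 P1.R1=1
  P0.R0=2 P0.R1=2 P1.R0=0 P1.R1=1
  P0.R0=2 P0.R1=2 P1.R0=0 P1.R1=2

outcome vector order: (P0.R0,P0.R1,P1.R0,P1.R1)
SC: 9 outcomes — {(0,0,0,1); (0,0,0,2); (0,0,2,1); (0,2,0,1); (0,2,0,2); (0,2,2,1); (2,2,0,1); (2,2,0,2); (2,2,2,1)}
SC∖claimed = {(2,2,2,1)}

missing: P0.R0=2 P0.R1=2 P1.R0=2 P1.R1=1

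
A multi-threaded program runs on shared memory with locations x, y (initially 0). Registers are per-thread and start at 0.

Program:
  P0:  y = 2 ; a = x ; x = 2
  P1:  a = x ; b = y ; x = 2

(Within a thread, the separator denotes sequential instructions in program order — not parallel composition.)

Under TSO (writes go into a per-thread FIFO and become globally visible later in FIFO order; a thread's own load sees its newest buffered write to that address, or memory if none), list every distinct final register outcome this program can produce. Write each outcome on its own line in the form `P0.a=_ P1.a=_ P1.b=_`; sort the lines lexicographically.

P0.a=0 P1.a=0 P1.b=0
P0.a=0 P1.a=0 P1.b=2
P0.a=0 P1.a=2 P1.b=2
P0.a=2 P1.a=0 P1.b=0
P0.a=2 P1.a=0 P1.b=2

outcome vector order: (P0.a,P1.a,P1.b)
|TSO outcomes| = 5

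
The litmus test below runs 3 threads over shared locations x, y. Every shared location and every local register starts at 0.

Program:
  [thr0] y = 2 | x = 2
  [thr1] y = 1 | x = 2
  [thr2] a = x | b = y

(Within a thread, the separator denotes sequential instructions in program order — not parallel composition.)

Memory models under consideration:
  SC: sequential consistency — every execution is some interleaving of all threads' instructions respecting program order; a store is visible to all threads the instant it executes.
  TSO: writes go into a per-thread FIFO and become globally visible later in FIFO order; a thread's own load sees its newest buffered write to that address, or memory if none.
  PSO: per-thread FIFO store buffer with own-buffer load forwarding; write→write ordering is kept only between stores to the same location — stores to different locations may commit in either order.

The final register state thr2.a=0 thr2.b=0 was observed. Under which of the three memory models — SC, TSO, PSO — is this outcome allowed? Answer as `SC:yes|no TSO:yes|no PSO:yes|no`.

SC:yes TSO:yes PSO:yes

outcome vector order: (thr2.a,thr2.b)
under SC → (0,0) (0,1) (0,2) (2,1) (2,2)
under TSO → (0,0) (0,1) (0,2) (2,1) (2,2)
under PSO → (0,0) (0,1) (0,2) (2,0) (2,1) (2,2)
target (0,0) ∈ {SC,TSO,PSO}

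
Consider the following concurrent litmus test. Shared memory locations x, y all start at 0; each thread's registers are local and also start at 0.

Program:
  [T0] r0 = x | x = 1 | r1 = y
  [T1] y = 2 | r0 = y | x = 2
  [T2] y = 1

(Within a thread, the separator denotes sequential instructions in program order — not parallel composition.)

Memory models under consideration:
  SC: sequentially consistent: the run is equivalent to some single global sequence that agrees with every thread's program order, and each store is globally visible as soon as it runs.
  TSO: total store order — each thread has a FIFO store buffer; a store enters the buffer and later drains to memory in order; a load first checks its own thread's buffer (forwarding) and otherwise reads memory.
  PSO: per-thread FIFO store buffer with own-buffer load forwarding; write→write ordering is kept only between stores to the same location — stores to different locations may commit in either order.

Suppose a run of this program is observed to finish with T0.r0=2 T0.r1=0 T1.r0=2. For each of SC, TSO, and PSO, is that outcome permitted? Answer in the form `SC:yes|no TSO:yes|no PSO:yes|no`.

outcome vector order: (T0.r0,T0.r1,T1.r0)
under SC → 001 002 011 012 021 022 211 212 222
under TSO → 001 002 011 012 021 022 211 212 222
under PSO → 001 002 011 012 021 022 202 211 212 222
target 202 ∈ {PSO}

SC:no TSO:no PSO:yes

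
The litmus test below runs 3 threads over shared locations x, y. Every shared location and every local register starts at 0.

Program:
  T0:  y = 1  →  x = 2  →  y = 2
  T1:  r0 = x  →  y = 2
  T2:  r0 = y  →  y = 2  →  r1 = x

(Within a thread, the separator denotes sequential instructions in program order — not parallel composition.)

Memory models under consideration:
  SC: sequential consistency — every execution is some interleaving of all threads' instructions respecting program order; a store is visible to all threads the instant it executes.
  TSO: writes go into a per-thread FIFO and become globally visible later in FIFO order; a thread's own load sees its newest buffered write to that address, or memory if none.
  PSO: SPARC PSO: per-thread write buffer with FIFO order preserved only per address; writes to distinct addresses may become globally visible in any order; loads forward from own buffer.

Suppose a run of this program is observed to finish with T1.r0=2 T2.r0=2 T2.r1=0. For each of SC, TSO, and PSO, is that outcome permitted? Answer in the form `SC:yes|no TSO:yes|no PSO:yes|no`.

outcome vector order: (T1.r0,T2.r0,T2.r1)
[SC] allowed = {000; 002; 010; 012; 020; 022; 200; 202; 210; 212; 222}
[TSO] allowed = {000; 002; 010; 012; 020; 022; 200; 202; 210; 212; 222}
[PSO] allowed = {000; 002; 010; 012; 020; 022; 200; 202; 210; 212; 220; 222}
target 220 ∈ {PSO}

SC:no TSO:no PSO:yes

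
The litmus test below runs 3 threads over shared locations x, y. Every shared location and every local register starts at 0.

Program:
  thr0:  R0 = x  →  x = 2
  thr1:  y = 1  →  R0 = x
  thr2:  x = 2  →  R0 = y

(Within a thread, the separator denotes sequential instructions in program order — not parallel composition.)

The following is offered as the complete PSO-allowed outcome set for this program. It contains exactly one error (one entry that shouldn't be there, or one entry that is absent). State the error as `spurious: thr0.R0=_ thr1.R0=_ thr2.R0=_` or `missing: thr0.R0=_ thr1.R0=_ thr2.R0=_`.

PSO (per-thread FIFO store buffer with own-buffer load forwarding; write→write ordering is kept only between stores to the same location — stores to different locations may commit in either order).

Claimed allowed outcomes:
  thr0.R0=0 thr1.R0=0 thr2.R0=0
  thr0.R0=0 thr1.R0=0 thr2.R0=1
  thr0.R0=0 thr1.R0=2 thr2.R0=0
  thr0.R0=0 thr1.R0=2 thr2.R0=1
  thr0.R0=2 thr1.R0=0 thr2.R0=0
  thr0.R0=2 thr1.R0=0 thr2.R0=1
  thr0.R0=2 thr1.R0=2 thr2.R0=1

outcome vector order: (thr0.R0,thr1.R0,thr2.R0)
PSO: 8 outcomes — {000; 001; 020; 021; 200; 201; 220; 221}
PSO∖claimed = {220}

missing: thr0.R0=2 thr1.R0=2 thr2.R0=0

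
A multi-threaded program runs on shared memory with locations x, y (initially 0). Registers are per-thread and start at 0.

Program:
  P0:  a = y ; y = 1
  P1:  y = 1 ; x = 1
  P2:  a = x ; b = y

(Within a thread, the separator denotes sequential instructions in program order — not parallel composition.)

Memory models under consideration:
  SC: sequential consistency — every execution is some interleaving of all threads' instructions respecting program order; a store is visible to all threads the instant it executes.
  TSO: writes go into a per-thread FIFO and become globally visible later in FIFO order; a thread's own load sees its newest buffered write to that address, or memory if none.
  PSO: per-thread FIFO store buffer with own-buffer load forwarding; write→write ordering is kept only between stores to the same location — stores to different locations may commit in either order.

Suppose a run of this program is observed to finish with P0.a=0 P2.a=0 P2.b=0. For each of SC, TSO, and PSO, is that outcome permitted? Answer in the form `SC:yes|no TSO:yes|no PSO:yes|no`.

SC:yes TSO:yes PSO:yes

outcome vector order: (P0.a,P2.a,P2.b)
SC (6): 0/0/0 0/0/1 0/1/1 1/0/0 1/0/1 1/1/1
TSO (6): 0/0/0 0/0/1 0/1/1 1/0/0 1/0/1 1/1/1
PSO (8): 0/0/0 0/0/1 0/1/0 0/1/1 1/0/0 1/0/1 1/1/0 1/1/1
target 0/0/0 ∈ {SC,TSO,PSO}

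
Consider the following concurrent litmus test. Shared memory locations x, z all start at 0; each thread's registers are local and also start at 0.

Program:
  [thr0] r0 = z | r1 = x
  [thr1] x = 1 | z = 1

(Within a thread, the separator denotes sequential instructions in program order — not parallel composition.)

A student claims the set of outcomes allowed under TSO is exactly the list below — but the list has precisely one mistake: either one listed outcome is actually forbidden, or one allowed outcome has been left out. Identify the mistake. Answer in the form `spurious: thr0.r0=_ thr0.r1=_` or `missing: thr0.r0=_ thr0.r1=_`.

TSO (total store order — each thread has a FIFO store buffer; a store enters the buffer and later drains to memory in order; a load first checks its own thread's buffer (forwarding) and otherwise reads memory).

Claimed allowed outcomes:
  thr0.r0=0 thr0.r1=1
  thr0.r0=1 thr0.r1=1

outcome vector order: (thr0.r0,thr0.r1)
TSO: 3 outcomes — {00 01 11}
TSO∖claimed = {00}

missing: thr0.r0=0 thr0.r1=0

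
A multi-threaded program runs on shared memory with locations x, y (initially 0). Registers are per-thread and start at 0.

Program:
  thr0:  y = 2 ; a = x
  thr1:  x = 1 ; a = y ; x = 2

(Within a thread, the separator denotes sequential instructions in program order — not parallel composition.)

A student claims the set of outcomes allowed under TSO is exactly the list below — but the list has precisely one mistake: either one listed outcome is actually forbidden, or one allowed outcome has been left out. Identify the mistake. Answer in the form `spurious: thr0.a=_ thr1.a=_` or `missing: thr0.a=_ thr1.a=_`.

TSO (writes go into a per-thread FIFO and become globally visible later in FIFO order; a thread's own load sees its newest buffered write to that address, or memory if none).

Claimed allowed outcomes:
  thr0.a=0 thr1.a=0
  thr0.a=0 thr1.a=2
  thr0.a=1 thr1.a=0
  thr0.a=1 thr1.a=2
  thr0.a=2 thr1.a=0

outcome vector order: (thr0.a,thr1.a)
[TSO] allowed = {(0,0), (0,2), (1,0), (1,2), (2,0), (2,2)}
TSO∖claimed = {(2,2)}

missing: thr0.a=2 thr1.a=2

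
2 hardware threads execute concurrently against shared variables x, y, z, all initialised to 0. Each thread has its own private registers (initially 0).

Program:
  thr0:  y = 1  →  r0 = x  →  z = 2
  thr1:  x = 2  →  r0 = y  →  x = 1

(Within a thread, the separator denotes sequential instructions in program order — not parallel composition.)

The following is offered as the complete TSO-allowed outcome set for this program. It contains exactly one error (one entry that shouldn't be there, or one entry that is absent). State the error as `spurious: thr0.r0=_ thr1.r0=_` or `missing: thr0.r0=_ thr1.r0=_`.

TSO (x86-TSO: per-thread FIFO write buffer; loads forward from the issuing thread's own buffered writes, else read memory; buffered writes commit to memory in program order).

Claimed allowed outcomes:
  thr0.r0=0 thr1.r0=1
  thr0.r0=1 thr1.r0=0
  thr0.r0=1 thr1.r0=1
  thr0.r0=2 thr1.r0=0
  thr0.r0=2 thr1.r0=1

outcome vector order: (thr0.r0,thr1.r0)
TSO: 6 outcomes — {(0,0), (0,1), (1,0), (1,1), (2,0), (2,1)}
TSO∖claimed = {(0,0)}

missing: thr0.r0=0 thr1.r0=0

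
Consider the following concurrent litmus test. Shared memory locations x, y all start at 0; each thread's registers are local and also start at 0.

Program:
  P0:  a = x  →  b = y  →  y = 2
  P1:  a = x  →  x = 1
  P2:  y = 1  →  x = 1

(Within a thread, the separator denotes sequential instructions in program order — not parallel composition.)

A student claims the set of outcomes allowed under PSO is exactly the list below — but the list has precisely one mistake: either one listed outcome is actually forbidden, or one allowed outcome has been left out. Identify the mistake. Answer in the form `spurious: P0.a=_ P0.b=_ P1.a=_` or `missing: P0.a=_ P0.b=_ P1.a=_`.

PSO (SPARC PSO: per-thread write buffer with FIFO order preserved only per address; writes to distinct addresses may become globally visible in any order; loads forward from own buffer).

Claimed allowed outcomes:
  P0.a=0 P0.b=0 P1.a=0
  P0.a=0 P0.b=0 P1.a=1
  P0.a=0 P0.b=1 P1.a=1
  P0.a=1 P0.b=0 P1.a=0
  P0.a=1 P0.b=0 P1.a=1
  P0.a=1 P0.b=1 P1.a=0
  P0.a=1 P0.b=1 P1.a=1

outcome vector order: (P0.a,P0.b,P1.a)
under PSO → (0,0,0) (0,0,1) (0,1,0) (0,1,1) (1,0,0) (1,0,1) (1,1,0) (1,1,1)
PSO∖claimed = {(0,1,0)}

missing: P0.a=0 P0.b=1 P1.a=0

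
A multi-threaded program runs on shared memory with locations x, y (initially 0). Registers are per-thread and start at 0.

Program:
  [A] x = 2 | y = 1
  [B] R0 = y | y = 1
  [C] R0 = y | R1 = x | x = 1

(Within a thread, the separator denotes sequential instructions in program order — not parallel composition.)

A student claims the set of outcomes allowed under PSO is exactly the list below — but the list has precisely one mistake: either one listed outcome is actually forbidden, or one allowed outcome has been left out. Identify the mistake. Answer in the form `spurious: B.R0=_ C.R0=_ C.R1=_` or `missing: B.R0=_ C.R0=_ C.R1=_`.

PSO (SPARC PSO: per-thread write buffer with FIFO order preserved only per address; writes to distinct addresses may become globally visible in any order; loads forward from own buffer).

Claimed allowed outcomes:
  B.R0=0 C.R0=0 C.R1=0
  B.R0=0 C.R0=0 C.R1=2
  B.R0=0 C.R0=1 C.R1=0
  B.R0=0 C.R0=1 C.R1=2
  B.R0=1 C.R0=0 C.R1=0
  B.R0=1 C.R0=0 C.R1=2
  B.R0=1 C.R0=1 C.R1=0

missing: B.R0=1 C.R0=1 C.R1=2

outcome vector order: (B.R0,C.R0,C.R1)
PSO (8): 0/0/0, 0/0/2, 0/1/0, 0/1/2, 1/0/0, 1/0/2, 1/1/0, 1/1/2
PSO∖claimed = {1/1/2}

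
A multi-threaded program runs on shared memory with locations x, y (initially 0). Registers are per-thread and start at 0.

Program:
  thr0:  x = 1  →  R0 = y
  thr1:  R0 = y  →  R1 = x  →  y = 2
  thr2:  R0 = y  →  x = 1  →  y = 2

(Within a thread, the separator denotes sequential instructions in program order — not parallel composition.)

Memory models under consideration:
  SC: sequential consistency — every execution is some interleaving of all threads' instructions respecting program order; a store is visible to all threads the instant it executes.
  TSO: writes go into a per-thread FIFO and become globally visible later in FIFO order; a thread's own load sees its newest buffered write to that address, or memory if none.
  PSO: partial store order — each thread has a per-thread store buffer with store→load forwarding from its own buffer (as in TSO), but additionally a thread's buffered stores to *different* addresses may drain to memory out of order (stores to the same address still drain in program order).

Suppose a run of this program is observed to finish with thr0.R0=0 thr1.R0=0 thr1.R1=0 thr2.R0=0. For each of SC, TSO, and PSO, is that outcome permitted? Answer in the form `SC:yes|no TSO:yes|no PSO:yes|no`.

outcome vector order: (thr0.R0,thr1.R0,thr1.R1,thr2.R0)
[SC] allowed = {(0,0,0,0), (0,0,0,2), (0,0,1,0), (0,0,1,2), (0,2,1,0), (2,0,0,0), (2,0,0,2), (2,0,1,0), (2,0,1,2), (2,2,1,0)}
[TSO] allowed = {(0,0,0,0), (0,0,0,2), (0,0,1,0), (0,0,1,2), (0,2,1,0), (2,0,0,0), (2,0,0,2), (2,0,1,0), (2,0,1,2), (2,2,1,0)}
[PSO] allowed = {(0,0,0,0), (0,0,0,2), (0,0,1,0), (0,0,1,2), (0,2,0,0), (0,2,1,0), (2,0,0,0), (2,0,0,2), (2,0,1,0), (2,0,1,2), (2,2,0,0), (2,2,1,0)}
target (0,0,0,0) ∈ {SC,TSO,PSO}

SC:yes TSO:yes PSO:yes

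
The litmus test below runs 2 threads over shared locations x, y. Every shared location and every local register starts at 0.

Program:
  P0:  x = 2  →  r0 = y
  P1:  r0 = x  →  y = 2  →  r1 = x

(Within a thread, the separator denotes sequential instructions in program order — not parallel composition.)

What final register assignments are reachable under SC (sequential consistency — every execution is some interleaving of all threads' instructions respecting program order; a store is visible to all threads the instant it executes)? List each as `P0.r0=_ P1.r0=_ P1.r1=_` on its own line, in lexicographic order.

P0.r0=0 P1.r0=0 P1.r1=2
P0.r0=0 P1.r0=2 P1.r1=2
P0.r0=2 P1.r0=0 P1.r1=0
P0.r0=2 P1.r0=0 P1.r1=2
P0.r0=2 P1.r0=2 P1.r1=2

outcome vector order: (P0.r0,P1.r0,P1.r1)
|SC outcomes| = 5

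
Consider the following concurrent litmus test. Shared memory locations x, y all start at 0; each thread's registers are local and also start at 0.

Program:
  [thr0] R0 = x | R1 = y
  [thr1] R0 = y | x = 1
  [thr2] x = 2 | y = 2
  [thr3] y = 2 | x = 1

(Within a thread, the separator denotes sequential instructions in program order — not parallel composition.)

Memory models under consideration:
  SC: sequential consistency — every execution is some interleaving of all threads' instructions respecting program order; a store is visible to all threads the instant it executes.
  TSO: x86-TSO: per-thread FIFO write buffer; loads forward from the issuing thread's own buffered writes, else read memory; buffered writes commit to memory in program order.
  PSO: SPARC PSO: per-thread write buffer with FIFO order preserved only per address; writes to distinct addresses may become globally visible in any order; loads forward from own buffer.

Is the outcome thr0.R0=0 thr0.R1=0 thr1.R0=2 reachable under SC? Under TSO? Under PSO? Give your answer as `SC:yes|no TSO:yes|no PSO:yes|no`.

outcome vector order: (thr0.R0,thr0.R1,thr1.R0)
SC: 11 outcomes — {<0 0 0>, <0 0 2>, <0 2 0>, <0 2 2>, <1 0 0>, <1 2 0>, <1 2 2>, <2 0 0>, <2 0 2>, <2 2 0>, <2 2 2>}
TSO: 11 outcomes — {<0 0 0>, <0 0 2>, <0 2 0>, <0 2 2>, <1 0 0>, <1 2 0>, <1 2 2>, <2 0 0>, <2 0 2>, <2 2 0>, <2 2 2>}
PSO: 12 outcomes — {<0 0 0>, <0 0 2>, <0 2 0>, <0 2 2>, <1 0 0>, <1 0 2>, <1 2 0>, <1 2 2>, <2 0 0>, <2 0 2>, <2 2 0>, <2 2 2>}
target <0 0 2> ∈ {SC,TSO,PSO}

SC:yes TSO:yes PSO:yes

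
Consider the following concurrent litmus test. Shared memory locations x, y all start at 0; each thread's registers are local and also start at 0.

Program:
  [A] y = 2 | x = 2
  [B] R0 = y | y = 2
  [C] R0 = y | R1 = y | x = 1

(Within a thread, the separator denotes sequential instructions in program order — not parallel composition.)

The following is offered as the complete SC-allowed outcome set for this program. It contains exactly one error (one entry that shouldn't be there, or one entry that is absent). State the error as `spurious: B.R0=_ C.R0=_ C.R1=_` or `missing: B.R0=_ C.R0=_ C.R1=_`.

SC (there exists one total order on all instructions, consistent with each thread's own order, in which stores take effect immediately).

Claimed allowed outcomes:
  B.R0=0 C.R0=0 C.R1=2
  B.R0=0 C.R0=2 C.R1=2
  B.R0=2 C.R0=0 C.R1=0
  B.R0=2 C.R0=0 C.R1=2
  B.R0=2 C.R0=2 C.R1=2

missing: B.R0=0 C.R0=0 C.R1=0

outcome vector order: (B.R0,C.R0,C.R1)
[SC] allowed = {000, 002, 022, 200, 202, 222}
SC∖claimed = {000}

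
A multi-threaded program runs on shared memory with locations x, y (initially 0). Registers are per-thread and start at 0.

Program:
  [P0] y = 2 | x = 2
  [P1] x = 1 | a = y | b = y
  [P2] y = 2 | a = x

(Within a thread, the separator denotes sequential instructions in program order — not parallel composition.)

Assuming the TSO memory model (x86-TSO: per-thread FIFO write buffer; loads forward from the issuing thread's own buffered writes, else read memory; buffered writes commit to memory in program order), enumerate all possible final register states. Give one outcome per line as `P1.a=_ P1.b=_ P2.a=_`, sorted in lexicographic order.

outcome vector order: (P1.a,P1.b,P2.a)
|TSO outcomes| = 9

P1.a=0 P1.b=0 P2.a=0
P1.a=0 P1.b=0 P2.a=1
P1.a=0 P1.b=0 P2.a=2
P1.a=0 P1.b=2 P2.a=0
P1.a=0 P1.b=2 P2.a=1
P1.a=0 P1.b=2 P2.a=2
P1.a=2 P1.b=2 P2.a=0
P1.a=2 P1.b=2 P2.a=1
P1.a=2 P1.b=2 P2.a=2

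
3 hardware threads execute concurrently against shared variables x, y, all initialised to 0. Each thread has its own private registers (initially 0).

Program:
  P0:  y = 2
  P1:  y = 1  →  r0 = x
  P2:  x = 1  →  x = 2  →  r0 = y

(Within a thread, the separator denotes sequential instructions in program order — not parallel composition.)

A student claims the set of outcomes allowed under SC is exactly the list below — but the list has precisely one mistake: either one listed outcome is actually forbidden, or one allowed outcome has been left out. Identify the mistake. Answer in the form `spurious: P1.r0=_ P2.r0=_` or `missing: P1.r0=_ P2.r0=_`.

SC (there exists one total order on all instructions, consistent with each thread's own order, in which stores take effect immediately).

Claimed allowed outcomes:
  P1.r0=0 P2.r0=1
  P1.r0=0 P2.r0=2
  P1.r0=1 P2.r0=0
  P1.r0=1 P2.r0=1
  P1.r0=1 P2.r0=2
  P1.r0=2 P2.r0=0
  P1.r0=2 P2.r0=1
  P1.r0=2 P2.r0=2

spurious: P1.r0=1 P2.r0=0

outcome vector order: (P1.r0,P2.r0)
under SC → 0/1, 0/2, 1/1, 1/2, 2/0, 2/1, 2/2
claimed∖SC = {1/0}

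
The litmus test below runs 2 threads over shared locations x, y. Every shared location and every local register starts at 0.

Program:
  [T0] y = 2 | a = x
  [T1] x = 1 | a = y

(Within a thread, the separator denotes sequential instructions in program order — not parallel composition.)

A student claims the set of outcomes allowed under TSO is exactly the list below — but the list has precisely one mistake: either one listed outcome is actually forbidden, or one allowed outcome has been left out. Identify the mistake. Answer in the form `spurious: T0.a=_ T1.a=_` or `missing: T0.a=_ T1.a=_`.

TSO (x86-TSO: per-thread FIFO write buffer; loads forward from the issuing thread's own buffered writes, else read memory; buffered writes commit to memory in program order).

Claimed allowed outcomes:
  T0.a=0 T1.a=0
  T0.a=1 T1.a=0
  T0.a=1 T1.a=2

missing: T0.a=0 T1.a=2

outcome vector order: (T0.a,T1.a)
under TSO → 0/0, 0/2, 1/0, 1/2
TSO∖claimed = {0/2}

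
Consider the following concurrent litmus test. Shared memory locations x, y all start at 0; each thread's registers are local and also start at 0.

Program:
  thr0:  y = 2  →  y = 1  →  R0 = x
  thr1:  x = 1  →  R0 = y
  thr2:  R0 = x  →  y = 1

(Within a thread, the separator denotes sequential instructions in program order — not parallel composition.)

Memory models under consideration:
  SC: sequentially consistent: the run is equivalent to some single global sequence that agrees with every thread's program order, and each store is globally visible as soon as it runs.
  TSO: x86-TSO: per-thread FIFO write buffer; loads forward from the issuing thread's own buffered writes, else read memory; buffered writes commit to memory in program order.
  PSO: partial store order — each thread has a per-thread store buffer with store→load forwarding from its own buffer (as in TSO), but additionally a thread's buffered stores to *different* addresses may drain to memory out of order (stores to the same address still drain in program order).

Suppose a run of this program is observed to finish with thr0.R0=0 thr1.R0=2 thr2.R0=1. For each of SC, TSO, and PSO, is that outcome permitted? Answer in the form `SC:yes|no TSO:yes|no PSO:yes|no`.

outcome vector order: (thr0.R0,thr1.R0,thr2.R0)
SC: 8 outcomes — {(0,1,0) (0,1,1) (1,0,0) (1,0,1) (1,1,0) (1,1,1) (1,2,0) (1,2,1)}
TSO: 12 outcomes — {(0,0,0) (0,0,1) (0,1,0) (0,1,1) (0,2,0) (0,2,1) (1,0,0) (1,0,1) (1,1,0) (1,1,1) (1,2,0) (1,2,1)}
PSO: 12 outcomes — {(0,0,0) (0,0,1) (0,1,0) (0,1,1) (0,2,0) (0,2,1) (1,0,0) (1,0,1) (1,1,0) (1,1,1) (1,2,0) (1,2,1)}
target (0,2,1) ∈ {TSO,PSO}

SC:no TSO:yes PSO:yes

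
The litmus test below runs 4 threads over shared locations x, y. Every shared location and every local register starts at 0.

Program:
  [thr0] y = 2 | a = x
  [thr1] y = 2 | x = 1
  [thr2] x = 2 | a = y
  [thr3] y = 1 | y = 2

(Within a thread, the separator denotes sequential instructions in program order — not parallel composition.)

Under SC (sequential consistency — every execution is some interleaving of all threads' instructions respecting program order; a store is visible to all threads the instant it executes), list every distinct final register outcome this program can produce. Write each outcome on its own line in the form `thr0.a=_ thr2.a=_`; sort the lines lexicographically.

thr0.a=0 thr2.a=1
thr0.a=0 thr2.a=2
thr0.a=1 thr2.a=0
thr0.a=1 thr2.a=1
thr0.a=1 thr2.a=2
thr0.a=2 thr2.a=0
thr0.a=2 thr2.a=1
thr0.a=2 thr2.a=2

outcome vector order: (thr0.a,thr2.a)
|SC outcomes| = 8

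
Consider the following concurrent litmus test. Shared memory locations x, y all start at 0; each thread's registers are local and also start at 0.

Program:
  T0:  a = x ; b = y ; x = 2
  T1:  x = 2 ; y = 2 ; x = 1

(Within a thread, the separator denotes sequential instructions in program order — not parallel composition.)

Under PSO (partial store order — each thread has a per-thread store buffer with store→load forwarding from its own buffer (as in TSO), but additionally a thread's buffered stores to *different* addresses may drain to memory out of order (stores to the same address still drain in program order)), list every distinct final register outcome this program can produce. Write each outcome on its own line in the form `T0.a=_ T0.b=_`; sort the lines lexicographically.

outcome vector order: (T0.a,T0.b)
|PSO outcomes| = 6

T0.a=0 T0.b=0
T0.a=0 T0.b=2
T0.a=1 T0.b=0
T0.a=1 T0.b=2
T0.a=2 T0.b=0
T0.a=2 T0.b=2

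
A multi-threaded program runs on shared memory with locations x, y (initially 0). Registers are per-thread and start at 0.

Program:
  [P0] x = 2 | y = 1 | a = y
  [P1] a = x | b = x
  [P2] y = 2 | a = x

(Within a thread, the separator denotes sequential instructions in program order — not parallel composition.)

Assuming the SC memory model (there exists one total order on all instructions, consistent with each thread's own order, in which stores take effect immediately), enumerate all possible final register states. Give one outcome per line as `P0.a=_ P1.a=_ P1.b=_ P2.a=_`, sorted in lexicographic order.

P0.a=1 P1.a=0 P1.b=0 P2.a=0
P0.a=1 P1.a=0 P1.b=0 P2.a=2
P0.a=1 P1.a=0 P1.b=2 P2.a=0
P0.a=1 P1.a=0 P1.b=2 P2.a=2
P0.a=1 P1.a=2 P1.b=2 P2.a=0
P0.a=1 P1.a=2 P1.b=2 P2.a=2
P0.a=2 P1.a=0 P1.b=0 P2.a=2
P0.a=2 P1.a=0 P1.b=2 P2.a=2
P0.a=2 P1.a=2 P1.b=2 P2.a=2

outcome vector order: (P0.a,P1.a,P1.b,P2.a)
|SC outcomes| = 9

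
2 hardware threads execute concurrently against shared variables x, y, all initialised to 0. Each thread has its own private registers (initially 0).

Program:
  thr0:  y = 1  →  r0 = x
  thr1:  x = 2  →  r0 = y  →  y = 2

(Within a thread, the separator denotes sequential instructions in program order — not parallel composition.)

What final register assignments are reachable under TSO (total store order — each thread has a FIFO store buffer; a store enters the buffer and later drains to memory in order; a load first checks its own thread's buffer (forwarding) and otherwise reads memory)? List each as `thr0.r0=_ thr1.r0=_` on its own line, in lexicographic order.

outcome vector order: (thr0.r0,thr1.r0)
|TSO outcomes| = 4

thr0.r0=0 thr1.r0=0
thr0.r0=0 thr1.r0=1
thr0.r0=2 thr1.r0=0
thr0.r0=2 thr1.r0=1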